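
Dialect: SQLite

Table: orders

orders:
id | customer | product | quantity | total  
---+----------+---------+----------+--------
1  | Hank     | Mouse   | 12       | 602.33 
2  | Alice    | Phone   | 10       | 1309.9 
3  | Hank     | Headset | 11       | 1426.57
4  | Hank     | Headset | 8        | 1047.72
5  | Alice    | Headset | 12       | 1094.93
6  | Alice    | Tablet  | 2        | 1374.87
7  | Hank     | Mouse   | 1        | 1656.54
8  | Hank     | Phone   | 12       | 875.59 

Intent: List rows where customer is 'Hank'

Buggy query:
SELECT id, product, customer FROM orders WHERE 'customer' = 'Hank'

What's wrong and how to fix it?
Bug: 'customer' in single quotes is a string literal, not the column; the comparison is literal-vs-literal and never true

Fix: Remove the quotes around the column name (or use double quotes for an identifier)

Corrected query:
SELECT id, product, customer FROM orders WHERE customer = 'Hank'

Result:
id | product | customer
---+---------+---------
1  | Mouse   | Hank    
3  | Headset | Hank    
4  | Headset | Hank    
7  | Mouse   | Hank    
8  | Phone   | Hank    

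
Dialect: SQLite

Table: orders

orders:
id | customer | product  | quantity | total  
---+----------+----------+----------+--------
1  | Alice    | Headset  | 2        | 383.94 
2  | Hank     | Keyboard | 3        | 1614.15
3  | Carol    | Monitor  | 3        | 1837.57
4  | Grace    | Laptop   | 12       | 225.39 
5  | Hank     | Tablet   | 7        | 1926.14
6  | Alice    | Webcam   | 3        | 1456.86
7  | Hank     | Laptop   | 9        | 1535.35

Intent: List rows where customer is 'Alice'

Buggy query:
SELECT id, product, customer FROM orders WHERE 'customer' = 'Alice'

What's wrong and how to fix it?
Bug: Single quotes denote string literals in SQL; the column name is being compared as a constant string

Fix: Remove the quotes around the column name (or use double quotes for an identifier)

Corrected query:
SELECT id, product, customer FROM orders WHERE customer = 'Alice'

Result:
id | product | customer
---+---------+---------
1  | Headset | Alice   
6  | Webcam  | Alice   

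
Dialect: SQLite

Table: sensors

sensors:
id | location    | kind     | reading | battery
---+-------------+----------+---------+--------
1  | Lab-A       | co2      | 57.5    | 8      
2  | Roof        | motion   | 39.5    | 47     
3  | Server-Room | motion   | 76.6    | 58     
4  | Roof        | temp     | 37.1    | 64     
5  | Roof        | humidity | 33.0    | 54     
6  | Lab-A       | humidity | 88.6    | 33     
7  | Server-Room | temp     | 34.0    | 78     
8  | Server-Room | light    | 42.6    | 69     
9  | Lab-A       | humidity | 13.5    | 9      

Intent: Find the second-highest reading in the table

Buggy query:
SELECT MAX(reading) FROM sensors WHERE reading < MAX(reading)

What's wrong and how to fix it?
Bug: MAX(reading) on the right of the comparison is an aggregate-in-WHERE error

Fix: Compute the overall MAX in a subquery, then take MAX of rows below it

Corrected query:
SELECT MAX(reading) FROM sensors WHERE reading < (SELECT MAX(reading) FROM sensors)

Result:
MAX(reading)
------------
76.6        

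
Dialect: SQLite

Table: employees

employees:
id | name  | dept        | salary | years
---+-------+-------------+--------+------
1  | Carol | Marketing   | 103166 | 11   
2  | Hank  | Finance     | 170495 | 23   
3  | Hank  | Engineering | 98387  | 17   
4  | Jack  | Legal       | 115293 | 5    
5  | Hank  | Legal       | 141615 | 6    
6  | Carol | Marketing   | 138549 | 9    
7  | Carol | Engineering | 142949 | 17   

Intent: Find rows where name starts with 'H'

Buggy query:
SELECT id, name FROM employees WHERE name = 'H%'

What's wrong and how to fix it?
Bug: '=' compares the literal string including the % character; pattern matching needs LIKE

Fix: Use LIKE for wildcard pattern matching

Corrected query:
SELECT id, name FROM employees WHERE name LIKE 'H%'

Result:
id | name
---+-----
2  | Hank
3  | Hank
5  | Hank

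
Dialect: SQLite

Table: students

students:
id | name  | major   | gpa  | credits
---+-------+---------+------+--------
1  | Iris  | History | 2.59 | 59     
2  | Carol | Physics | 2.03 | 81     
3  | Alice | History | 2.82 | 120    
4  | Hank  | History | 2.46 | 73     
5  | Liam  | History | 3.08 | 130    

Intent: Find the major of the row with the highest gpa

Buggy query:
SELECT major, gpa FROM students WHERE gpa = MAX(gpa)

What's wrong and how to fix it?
Bug: MAX(gpa) is an aggregate and cannot be used directly in WHERE

Fix: Wrap MAX in a scalar subquery so WHERE compares against a single value

Corrected query:
SELECT major, gpa FROM students WHERE gpa = (SELECT MAX(gpa) FROM students)

Result:
major   | gpa 
--------+-----
History | 3.08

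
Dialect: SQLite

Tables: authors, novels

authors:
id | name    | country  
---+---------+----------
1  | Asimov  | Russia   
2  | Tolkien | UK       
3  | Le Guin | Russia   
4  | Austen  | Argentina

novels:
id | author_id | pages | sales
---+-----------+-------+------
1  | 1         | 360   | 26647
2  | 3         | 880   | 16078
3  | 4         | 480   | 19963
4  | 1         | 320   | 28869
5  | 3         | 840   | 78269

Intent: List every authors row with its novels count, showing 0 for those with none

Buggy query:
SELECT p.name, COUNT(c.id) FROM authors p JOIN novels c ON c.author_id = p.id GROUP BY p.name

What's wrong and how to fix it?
Bug: INNER JOIN drops authors rows that have no matching novels rows

Fix: Use LEFT JOIN so parents without children still appear (COUNT(c.id) gives 0)

Corrected query:
SELECT p.name, COUNT(c.id) FROM authors p LEFT JOIN novels c ON c.author_id = p.id GROUP BY p.name

Result:
name    | COUNT(c.id)
--------+------------
Asimov  | 2          
Austen  | 1          
Le Guin | 2          
Tolkien | 0          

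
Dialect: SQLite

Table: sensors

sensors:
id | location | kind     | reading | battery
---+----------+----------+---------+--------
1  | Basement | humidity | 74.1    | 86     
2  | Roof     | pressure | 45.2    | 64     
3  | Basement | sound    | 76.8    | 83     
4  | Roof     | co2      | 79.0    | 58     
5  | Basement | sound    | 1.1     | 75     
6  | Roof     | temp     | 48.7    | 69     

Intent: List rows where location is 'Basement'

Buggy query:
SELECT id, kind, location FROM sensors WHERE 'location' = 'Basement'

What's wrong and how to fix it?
Bug: Single quotes denote string literals in SQL; the column name is being compared as a constant string

Fix: Remove the quotes around the column name (or use double quotes for an identifier)

Corrected query:
SELECT id, kind, location FROM sensors WHERE location = 'Basement'

Result:
id | kind     | location
---+----------+---------
1  | humidity | Basement
3  | sound    | Basement
5  | sound    | Basement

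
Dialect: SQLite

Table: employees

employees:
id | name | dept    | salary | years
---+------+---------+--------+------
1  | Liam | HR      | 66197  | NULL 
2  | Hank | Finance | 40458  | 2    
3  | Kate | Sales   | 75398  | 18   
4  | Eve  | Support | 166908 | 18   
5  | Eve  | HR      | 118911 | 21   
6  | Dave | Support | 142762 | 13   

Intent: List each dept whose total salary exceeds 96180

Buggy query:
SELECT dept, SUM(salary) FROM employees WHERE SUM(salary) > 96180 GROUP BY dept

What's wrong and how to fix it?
Bug: Aggregate functions cannot appear in a WHERE clause

Fix: Use HAVING (which filters groups after aggregation) instead of WHERE

Corrected query:
SELECT dept, SUM(salary) FROM employees GROUP BY dept HAVING SUM(salary) > 96180

Result:
dept    | SUM(salary)
--------+------------
HR      | 185108     
Support | 309670     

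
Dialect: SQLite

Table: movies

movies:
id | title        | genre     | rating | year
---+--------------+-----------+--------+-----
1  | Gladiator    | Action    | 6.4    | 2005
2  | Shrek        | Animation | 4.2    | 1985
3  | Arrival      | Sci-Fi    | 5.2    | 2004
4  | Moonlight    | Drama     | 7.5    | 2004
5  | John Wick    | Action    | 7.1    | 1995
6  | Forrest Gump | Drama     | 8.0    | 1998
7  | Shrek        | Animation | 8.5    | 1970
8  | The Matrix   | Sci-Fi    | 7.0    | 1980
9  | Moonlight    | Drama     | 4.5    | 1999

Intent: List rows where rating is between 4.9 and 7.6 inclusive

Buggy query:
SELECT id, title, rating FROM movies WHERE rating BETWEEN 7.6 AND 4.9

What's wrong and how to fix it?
Bug: BETWEEN expects the lower bound first; with 7.6 AND 4.9 the range is empty

Fix: Swap the bounds so the smaller value comes first

Corrected query:
SELECT id, title, rating FROM movies WHERE rating BETWEEN 4.9 AND 7.6

Result:
id | title      | rating
---+------------+-------
1  | Gladiator  | 6.4   
3  | Arrival    | 5.2   
4  | Moonlight  | 7.5   
5  | John Wick  | 7.1   
8  | The Matrix | 7     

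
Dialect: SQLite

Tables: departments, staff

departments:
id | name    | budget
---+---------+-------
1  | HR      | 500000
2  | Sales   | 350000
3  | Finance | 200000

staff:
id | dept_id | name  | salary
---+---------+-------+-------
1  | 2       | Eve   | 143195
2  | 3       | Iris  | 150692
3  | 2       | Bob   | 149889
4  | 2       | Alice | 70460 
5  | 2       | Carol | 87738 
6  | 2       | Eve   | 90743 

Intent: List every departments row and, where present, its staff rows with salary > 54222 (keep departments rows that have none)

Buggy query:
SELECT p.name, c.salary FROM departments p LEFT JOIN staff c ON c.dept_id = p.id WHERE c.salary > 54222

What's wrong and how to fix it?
Bug: Filtering c.salary in WHERE discards the NULL rows produced by LEFT JOIN, turning it into an inner join

Fix: Move the right-table condition into the ON clause so unmatched parents are kept

Corrected query:
SELECT p.name, c.salary FROM departments p LEFT JOIN staff c ON c.dept_id = p.id AND c.salary > 54222

Result:
name    | salary
--------+-------
HR      | NULL  
Sales   | 70460 
Sales   | 87738 
Sales   | 90743 
Sales   | 143195
Sales   | 149889
Finance | 150692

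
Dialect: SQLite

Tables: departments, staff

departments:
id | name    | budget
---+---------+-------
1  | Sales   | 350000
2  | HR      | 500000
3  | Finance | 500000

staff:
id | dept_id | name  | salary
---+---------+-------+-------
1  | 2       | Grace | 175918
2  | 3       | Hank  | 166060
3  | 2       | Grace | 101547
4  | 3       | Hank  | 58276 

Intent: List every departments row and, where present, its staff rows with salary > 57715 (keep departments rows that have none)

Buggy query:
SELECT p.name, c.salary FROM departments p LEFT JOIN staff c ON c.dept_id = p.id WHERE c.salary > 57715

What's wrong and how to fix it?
Bug: A WHERE condition on the right-hand table after LEFT JOIN drops unmatched parents

Fix: Move the right-table condition into the ON clause so unmatched parents are kept

Corrected query:
SELECT p.name, c.salary FROM departments p LEFT JOIN staff c ON c.dept_id = p.id AND c.salary > 57715

Result:
name    | salary
--------+-------
Sales   | NULL  
HR      | 101547
HR      | 175918
Finance | 58276 
Finance | 166060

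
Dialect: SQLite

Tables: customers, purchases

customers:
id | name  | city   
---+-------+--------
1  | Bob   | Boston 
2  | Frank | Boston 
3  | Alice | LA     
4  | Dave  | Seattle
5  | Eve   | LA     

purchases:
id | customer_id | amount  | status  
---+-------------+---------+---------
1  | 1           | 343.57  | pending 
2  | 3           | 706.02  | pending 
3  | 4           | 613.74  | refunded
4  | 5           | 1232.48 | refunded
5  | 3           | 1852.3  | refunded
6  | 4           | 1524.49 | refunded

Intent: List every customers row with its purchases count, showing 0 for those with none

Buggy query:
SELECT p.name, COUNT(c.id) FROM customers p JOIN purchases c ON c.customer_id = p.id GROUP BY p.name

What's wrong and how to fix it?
Bug: INNER JOIN drops customers rows that have no matching purchases rows

Fix: Use LEFT JOIN so parents without children still appear (COUNT(c.id) gives 0)

Corrected query:
SELECT p.name, COUNT(c.id) FROM customers p LEFT JOIN purchases c ON c.customer_id = p.id GROUP BY p.name

Result:
name  | COUNT(c.id)
------+------------
Alice | 2          
Bob   | 1          
Dave  | 2          
Eve   | 1          
Frank | 0          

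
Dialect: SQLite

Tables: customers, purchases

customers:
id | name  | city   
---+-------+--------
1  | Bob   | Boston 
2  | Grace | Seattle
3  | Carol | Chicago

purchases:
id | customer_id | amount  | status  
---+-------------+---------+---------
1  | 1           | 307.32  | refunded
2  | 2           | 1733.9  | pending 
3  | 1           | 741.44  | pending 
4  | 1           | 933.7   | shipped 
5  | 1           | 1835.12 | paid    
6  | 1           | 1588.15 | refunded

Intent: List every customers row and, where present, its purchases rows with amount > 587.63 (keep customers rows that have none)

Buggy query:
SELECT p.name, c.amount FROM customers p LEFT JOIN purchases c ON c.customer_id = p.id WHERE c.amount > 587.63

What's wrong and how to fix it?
Bug: Filtering c.amount in WHERE discards the NULL rows produced by LEFT JOIN, turning it into an inner join

Fix: Put 'c.amount > 587.63' in the JOIN's ON clause instead of WHERE

Corrected query:
SELECT p.name, c.amount FROM customers p LEFT JOIN purchases c ON c.customer_id = p.id AND c.amount > 587.63

Result:
name  | amount 
------+--------
Bob   | 741.44 
Bob   | 933.7  
Bob   | 1588.15
Bob   | 1835.12
Grace | 1733.9 
Carol | NULL   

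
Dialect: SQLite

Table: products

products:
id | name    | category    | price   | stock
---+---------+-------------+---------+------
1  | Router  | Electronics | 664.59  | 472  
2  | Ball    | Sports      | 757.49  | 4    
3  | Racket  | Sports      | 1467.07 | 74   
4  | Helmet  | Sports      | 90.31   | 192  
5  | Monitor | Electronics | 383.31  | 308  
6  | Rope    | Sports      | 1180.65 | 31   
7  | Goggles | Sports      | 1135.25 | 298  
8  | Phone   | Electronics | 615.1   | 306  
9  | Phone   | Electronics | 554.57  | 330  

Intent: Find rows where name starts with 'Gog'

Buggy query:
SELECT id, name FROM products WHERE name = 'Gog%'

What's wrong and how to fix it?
Bug: Wildcards only work with LIKE; '=' treats '%' as a literal character

Fix: Use LIKE for wildcard pattern matching

Corrected query:
SELECT id, name FROM products WHERE name LIKE 'Gog%'

Result:
id | name   
---+--------
7  | Goggles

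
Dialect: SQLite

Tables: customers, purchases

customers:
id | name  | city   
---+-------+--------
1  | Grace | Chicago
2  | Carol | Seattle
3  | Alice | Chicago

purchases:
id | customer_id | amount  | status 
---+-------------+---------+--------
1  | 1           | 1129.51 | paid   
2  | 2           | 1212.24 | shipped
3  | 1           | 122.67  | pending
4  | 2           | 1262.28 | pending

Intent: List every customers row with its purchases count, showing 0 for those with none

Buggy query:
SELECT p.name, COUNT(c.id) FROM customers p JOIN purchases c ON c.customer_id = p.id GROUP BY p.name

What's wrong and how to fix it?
Bug: INNER JOIN drops customers rows that have no matching purchases rows

Fix: Use LEFT JOIN so parents without children still appear (COUNT(c.id) gives 0)

Corrected query:
SELECT p.name, COUNT(c.id) FROM customers p LEFT JOIN purchases c ON c.customer_id = p.id GROUP BY p.name

Result:
name  | COUNT(c.id)
------+------------
Alice | 0          
Carol | 2          
Grace | 2          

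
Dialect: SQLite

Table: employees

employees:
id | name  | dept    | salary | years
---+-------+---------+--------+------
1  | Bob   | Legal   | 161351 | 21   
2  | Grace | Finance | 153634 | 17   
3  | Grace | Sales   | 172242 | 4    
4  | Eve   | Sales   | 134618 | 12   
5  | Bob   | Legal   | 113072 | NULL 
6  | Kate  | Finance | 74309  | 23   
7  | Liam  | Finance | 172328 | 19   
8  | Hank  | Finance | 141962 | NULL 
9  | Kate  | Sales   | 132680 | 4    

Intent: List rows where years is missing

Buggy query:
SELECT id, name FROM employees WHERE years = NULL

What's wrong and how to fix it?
Bug: Comparing to NULL with '=' never matches; NULL = NULL is unknown, not true

Fix: Use IS NULL to test for NULL

Corrected query:
SELECT id, name FROM employees WHERE years IS NULL

Result:
id | name
---+-----
5  | Bob 
8  | Hank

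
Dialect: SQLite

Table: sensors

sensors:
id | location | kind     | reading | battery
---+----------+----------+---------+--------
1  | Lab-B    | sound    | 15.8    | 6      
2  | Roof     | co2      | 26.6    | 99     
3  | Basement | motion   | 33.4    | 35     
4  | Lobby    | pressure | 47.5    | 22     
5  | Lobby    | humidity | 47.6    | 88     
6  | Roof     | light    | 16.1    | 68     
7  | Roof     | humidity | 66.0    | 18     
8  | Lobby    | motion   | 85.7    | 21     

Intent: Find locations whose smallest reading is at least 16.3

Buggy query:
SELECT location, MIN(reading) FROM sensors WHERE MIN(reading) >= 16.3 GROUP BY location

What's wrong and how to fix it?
Bug: Aggregates like MIN are computed per group after WHERE runs

Fix: Use HAVING for the per-group MIN condition

Corrected query:
SELECT location, MIN(reading) FROM sensors GROUP BY location HAVING MIN(reading) >= 16.3

Result:
location | MIN(reading)
---------+-------------
Basement | 33.4        
Lobby    | 47.5        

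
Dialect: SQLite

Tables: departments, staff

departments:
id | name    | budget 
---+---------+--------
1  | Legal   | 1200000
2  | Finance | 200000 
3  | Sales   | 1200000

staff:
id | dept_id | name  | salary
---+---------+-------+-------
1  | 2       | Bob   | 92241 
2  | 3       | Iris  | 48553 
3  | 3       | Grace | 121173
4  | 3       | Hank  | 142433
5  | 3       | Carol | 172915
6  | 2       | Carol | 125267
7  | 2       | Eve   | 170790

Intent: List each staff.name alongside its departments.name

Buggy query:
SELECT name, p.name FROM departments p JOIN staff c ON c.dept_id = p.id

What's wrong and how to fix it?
Bug: 'name' exists in both joined tables, so the database can't tell which one is meant

Fix: Qualify the column with its table alias (c.name)

Corrected query:
SELECT c.name, p.name FROM departments p JOIN staff c ON c.dept_id = p.id

Result:
name  | name   
------+--------
Bob   | Finance
Iris  | Sales  
Grace | Sales  
Hank  | Sales  
Carol | Sales  
Carol | Finance
Eve   | Finance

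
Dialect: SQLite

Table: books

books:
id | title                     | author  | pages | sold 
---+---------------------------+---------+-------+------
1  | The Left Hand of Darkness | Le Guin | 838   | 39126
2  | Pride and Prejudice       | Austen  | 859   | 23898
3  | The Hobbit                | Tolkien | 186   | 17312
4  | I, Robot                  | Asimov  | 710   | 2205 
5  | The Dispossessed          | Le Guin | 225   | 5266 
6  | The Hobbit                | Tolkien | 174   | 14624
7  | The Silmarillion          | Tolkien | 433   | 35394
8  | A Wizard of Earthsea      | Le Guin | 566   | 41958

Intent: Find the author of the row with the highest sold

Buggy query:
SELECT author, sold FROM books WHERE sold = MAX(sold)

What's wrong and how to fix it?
Bug: WHERE is evaluated per row; an aggregate over the whole table isn't defined there

Fix: Wrap MAX in a scalar subquery so WHERE compares against a single value

Corrected query:
SELECT author, sold FROM books WHERE sold = (SELECT MAX(sold) FROM books)

Result:
author  | sold 
--------+------
Le Guin | 41958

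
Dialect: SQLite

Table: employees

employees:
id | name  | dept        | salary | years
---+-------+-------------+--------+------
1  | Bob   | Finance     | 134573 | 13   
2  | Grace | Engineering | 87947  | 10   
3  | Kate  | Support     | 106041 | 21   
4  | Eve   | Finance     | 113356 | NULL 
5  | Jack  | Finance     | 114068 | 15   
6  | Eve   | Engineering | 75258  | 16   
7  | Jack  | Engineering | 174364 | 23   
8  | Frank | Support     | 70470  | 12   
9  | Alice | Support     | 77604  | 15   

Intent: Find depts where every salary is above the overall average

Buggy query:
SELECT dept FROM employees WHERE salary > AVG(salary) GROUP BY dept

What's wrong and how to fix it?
Bug: AVG() is an aggregate; it can't sit directly in WHERE

Fix: Compute the overall average in a scalar subquery and compare each group's MIN against it in HAVING

Corrected query:
SELECT dept FROM employees GROUP BY dept HAVING MIN(salary) > (SELECT AVG(salary) FROM employees)

Result:
dept   
-------
Finance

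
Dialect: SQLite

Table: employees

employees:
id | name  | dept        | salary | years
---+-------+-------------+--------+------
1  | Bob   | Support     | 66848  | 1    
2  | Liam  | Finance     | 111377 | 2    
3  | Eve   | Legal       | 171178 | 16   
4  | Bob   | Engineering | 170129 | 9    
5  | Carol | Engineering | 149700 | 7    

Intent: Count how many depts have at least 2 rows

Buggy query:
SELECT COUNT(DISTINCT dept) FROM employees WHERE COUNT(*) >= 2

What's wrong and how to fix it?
Bug: COUNT(*) cannot appear in WHERE; the per-group count doesn't exist yet

Fix: Use a subquery that GROUPs and filters with HAVING, then count its rows

Corrected query:
SELECT COUNT(*) FROM (SELECT dept FROM employees GROUP BY dept HAVING COUNT(*) >= 2)

Result:
COUNT(*)
--------
1       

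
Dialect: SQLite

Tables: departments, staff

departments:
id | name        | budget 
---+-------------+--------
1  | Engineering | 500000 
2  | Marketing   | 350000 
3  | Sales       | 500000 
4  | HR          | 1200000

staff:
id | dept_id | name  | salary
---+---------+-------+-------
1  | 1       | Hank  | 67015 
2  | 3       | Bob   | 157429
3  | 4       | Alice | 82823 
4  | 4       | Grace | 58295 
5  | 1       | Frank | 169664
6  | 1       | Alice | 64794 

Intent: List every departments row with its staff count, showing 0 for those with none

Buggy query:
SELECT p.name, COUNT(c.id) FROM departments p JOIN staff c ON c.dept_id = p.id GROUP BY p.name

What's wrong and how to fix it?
Bug: INNER JOIN drops departments rows that have no matching staff rows

Fix: Use LEFT JOIN so parents without children still appear (COUNT(c.id) gives 0)

Corrected query:
SELECT p.name, COUNT(c.id) FROM departments p LEFT JOIN staff c ON c.dept_id = p.id GROUP BY p.name

Result:
name        | COUNT(c.id)
------------+------------
Engineering | 3          
HR          | 2          
Marketing   | 0          
Sales       | 1          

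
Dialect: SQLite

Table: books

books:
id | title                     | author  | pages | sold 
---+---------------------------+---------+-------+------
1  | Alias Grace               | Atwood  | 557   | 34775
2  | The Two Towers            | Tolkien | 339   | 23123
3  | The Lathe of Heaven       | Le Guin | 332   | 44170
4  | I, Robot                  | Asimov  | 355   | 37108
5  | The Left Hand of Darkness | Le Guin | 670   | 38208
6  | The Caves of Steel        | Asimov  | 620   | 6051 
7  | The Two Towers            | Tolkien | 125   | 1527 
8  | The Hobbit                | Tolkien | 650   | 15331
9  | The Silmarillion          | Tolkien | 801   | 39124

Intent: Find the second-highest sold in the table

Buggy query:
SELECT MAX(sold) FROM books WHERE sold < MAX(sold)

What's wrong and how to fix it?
Bug: The inner MAX is an aggregate inside WHERE, which is not allowed

Fix: Compute the overall MAX in a subquery, then take MAX of rows below it

Corrected query:
SELECT MAX(sold) FROM books WHERE sold < (SELECT MAX(sold) FROM books)

Result:
MAX(sold)
---------
39124    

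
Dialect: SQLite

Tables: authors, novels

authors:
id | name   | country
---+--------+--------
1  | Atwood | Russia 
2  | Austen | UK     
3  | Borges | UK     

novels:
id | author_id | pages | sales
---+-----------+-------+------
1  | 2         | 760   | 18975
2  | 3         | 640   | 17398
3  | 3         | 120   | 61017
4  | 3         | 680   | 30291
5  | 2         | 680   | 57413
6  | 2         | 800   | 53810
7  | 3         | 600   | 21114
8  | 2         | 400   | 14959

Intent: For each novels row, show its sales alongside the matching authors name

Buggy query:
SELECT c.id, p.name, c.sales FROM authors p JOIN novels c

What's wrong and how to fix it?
Bug: JOIN with no ON clause produces a cartesian product; every novels row pairs with every authors row

Fix: Add ON c.author_id = p.id to the JOIN

Corrected query:
SELECT c.id, p.name, c.sales FROM authors p JOIN novels c ON c.author_id = p.id

Result:
id | name   | sales
---+--------+------
1  | Austen | 18975
2  | Borges | 17398
3  | Borges | 61017
4  | Borges | 30291
5  | Austen | 57413
6  | Austen | 53810
7  | Borges | 21114
8  | Austen | 14959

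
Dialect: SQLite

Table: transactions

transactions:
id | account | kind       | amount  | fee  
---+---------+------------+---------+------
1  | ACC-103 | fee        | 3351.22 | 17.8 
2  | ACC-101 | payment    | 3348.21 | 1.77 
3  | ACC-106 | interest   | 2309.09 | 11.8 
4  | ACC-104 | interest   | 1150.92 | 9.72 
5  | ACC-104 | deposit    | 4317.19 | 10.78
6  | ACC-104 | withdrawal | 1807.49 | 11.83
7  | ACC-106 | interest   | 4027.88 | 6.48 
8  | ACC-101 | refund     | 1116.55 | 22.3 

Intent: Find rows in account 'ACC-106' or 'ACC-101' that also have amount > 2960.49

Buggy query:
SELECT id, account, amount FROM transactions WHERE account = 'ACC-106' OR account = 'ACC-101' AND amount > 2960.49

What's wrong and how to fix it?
Bug: AND binds tighter than OR, so this parses as account = 'ACC-106' OR (account = 'ACC-101' AND amount > 2960.49)

Fix: Add parentheses around the OR so the AND applies to both alternatives

Corrected query:
SELECT id, account, amount FROM transactions WHERE (account = 'ACC-106' OR account = 'ACC-101') AND amount > 2960.49

Result:
id | account | amount 
---+---------+--------
2  | ACC-101 | 3348.21
7  | ACC-106 | 4027.88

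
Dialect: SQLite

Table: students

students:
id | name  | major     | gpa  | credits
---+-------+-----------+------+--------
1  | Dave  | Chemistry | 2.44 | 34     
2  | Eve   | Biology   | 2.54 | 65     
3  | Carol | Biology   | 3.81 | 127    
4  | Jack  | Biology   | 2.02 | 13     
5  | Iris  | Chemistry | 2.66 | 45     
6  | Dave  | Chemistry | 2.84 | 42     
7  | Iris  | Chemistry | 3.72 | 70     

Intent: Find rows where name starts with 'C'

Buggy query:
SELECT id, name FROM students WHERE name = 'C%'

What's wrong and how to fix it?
Bug: Wildcards only work with LIKE; '=' treats '%' as a literal character

Fix: Use LIKE for wildcard pattern matching

Corrected query:
SELECT id, name FROM students WHERE name LIKE 'C%'

Result:
id | name 
---+------
3  | Carol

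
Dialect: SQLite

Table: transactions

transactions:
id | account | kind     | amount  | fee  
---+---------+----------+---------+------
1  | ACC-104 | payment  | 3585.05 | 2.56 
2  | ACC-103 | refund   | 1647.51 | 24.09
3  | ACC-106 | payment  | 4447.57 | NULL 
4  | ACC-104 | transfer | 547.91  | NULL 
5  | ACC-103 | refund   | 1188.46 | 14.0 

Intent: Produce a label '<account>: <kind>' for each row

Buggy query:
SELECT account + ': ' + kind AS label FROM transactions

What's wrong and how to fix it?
Bug: SQLite uses || for string concatenation; + coerces text to numbers (yielding 0)

Fix: Use the || operator for string concatenation

Corrected query:
SELECT account || ': ' || kind AS label FROM transactions

Result:
label            
-----------------
ACC-104: payment 
ACC-103: refund  
ACC-106: payment 
ACC-104: transfer
ACC-103: refund  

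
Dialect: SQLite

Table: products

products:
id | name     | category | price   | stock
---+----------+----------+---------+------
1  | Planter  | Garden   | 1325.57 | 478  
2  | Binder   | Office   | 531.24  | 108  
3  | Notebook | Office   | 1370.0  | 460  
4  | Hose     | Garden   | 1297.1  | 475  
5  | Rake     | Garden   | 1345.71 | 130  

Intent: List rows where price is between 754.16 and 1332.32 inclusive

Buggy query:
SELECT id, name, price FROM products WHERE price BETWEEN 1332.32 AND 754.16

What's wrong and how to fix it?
Bug: The bounds are reversed; BETWEEN a AND b requires a <= b to match anything

Fix: Swap the bounds so the smaller value comes first

Corrected query:
SELECT id, name, price FROM products WHERE price BETWEEN 754.16 AND 1332.32

Result:
id | name    | price  
---+---------+--------
1  | Planter | 1325.57
4  | Hose    | 1297.1 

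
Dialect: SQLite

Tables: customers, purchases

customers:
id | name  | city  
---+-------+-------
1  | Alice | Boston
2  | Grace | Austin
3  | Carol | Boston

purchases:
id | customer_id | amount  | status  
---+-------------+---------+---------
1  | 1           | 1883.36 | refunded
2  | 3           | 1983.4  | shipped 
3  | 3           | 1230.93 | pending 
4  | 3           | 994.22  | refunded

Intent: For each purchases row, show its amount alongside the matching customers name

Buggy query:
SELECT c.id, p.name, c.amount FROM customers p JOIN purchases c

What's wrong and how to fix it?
Bug: Missing join condition: each purchases row is matched to all customers rows instead of just its own

Fix: Specify the join condition linking the foreign key to the parent id

Corrected query:
SELECT c.id, p.name, c.amount FROM customers p JOIN purchases c ON c.customer_id = p.id

Result:
id | name  | amount 
---+-------+--------
1  | Alice | 1883.36
2  | Carol | 1983.4 
3  | Carol | 1230.93
4  | Carol | 994.22 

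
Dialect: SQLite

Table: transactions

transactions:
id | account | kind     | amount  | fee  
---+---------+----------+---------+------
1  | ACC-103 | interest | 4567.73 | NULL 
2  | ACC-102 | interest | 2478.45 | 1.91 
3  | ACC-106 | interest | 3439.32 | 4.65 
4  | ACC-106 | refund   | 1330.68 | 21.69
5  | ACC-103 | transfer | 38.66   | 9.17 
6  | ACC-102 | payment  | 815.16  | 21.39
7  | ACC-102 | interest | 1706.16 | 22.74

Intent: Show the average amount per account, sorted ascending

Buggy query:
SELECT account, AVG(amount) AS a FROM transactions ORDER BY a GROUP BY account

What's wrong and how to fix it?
Bug: ORDER BY appears before GROUP BY; SQL clause order requires GROUP BY first

Fix: Reorder: SELECT … FROM … GROUP BY … ORDER BY …

Corrected query:
SELECT account, AVG(amount) AS a FROM transactions GROUP BY account ORDER BY a

Result:
account | a       
--------+---------
ACC-102 | 1666.59 
ACC-103 | 2303.195
ACC-106 | 2385    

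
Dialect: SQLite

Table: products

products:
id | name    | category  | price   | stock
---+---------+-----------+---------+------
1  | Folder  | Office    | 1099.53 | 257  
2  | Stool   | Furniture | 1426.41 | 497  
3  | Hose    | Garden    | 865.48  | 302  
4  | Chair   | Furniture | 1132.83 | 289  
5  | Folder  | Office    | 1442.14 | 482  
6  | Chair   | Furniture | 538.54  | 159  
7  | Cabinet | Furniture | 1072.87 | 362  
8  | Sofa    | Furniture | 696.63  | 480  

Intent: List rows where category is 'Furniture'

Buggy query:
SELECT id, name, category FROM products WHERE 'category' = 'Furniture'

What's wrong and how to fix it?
Bug: 'category' in single quotes is a string literal, not the column; the comparison is literal-vs-literal and never true

Fix: Remove the quotes around the column name (or use double quotes for an identifier)

Corrected query:
SELECT id, name, category FROM products WHERE category = 'Furniture'

Result:
id | name    | category 
---+---------+----------
2  | Stool   | Furniture
4  | Chair   | Furniture
6  | Chair   | Furniture
7  | Cabinet | Furniture
8  | Sofa    | Furniture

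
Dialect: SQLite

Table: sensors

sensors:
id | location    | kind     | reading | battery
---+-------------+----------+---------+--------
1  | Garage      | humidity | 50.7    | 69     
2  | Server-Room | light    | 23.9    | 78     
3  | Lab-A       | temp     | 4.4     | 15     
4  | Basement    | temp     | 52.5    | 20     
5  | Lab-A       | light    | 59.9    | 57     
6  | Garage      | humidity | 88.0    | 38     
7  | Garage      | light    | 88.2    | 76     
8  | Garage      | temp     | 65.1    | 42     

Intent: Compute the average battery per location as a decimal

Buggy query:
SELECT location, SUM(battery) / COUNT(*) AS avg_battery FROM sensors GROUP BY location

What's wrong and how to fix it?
Bug: SUM(battery) and COUNT(*) are both integers; the division truncates the fractional part

Fix: Cast one side to REAL so the division keeps the fractional part

Corrected query:
SELECT location, SUM(battery) * 1.0 / COUNT(*) AS avg_battery FROM sensors GROUP BY location

Result:
location    | avg_battery
------------+------------
Basement    | 20         
Garage      | 56.25      
Lab-A       | 36         
Server-Room | 78         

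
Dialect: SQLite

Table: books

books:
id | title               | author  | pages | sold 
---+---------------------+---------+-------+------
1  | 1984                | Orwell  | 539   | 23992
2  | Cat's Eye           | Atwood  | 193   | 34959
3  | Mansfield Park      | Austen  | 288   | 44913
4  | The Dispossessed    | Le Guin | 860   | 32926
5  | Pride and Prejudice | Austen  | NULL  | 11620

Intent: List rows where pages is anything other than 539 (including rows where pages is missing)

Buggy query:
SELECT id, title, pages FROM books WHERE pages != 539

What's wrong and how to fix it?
Bug: Inequality against NULL is unknown, not true; rows with NULL are dropped

Fix: Handle NULL separately with IS NULL alongside the inequality

Corrected query:
SELECT id, title, pages FROM books WHERE pages != 539 OR pages IS NULL

Result:
id | title               | pages
---+---------------------+------
2  | Cat's Eye           | 193  
3  | Mansfield Park      | 288  
4  | The Dispossessed    | 860  
5  | Pride and Prejudice | NULL 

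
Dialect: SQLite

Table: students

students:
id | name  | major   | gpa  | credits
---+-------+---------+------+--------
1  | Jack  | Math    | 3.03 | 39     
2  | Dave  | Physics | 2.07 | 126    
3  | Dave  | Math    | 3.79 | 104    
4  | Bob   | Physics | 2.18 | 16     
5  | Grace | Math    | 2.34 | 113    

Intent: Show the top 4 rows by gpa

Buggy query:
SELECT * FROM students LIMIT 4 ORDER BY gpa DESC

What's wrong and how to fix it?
Bug: ORDER BY cannot follow LIMIT; LIMIT is the final clause

Fix: Swap the clauses: ORDER BY first, then LIMIT

Corrected query:
SELECT * FROM students ORDER BY gpa DESC LIMIT 4

Result:
id | name  | major   | gpa  | credits
---+-------+---------+------+--------
3  | Dave  | Math    | 3.79 | 104    
1  | Jack  | Math    | 3.03 | 39     
5  | Grace | Math    | 2.34 | 113    
4  | Bob   | Physics | 2.18 | 16     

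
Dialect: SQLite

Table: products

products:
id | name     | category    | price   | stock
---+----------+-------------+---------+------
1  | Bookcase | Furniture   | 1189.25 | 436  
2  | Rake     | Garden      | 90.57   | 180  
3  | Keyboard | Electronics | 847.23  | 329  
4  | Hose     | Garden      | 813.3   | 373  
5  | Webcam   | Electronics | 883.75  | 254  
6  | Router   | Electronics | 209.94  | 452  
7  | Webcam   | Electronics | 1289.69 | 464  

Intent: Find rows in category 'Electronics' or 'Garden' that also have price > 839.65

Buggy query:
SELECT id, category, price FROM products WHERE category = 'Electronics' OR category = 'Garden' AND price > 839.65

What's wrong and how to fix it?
Bug: Without parentheses, AND is evaluated before OR, so the price filter only applies to the 'Garden' branch

Fix: Add parentheses around the OR so the AND applies to both alternatives

Corrected query:
SELECT id, category, price FROM products WHERE (category = 'Electronics' OR category = 'Garden') AND price > 839.65

Result:
id | category    | price  
---+-------------+--------
3  | Electronics | 847.23 
5  | Electronics | 883.75 
7  | Electronics | 1289.69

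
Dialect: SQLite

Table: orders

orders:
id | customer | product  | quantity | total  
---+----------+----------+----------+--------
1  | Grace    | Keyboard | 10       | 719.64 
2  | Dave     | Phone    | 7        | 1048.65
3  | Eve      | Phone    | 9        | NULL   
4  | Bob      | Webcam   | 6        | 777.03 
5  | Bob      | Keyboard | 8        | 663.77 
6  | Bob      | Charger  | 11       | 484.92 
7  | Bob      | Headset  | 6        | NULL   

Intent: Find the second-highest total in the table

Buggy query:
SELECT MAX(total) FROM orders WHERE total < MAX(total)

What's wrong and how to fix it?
Bug: MAX(total) on the right of the comparison is an aggregate-in-WHERE error

Fix: Put the inner MAX in a scalar subquery

Corrected query:
SELECT MAX(total) FROM orders WHERE total < (SELECT MAX(total) FROM orders)

Result:
MAX(total)
----------
777.03    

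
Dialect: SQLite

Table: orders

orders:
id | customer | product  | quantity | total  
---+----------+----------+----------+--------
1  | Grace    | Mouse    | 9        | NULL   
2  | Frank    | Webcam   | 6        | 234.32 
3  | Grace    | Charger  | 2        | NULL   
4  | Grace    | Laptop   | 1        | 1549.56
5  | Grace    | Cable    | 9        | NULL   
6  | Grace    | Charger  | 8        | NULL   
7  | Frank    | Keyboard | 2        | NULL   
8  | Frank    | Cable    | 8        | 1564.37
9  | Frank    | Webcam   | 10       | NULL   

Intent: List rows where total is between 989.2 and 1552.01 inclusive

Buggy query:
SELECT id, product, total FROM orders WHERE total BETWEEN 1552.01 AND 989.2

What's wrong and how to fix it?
Bug: The bounds are reversed; BETWEEN a AND b requires a <= b to match anything

Fix: Write BETWEEN 989.2 AND 1552.01

Corrected query:
SELECT id, product, total FROM orders WHERE total BETWEEN 989.2 AND 1552.01

Result:
id | product | total  
---+---------+--------
4  | Laptop  | 1549.56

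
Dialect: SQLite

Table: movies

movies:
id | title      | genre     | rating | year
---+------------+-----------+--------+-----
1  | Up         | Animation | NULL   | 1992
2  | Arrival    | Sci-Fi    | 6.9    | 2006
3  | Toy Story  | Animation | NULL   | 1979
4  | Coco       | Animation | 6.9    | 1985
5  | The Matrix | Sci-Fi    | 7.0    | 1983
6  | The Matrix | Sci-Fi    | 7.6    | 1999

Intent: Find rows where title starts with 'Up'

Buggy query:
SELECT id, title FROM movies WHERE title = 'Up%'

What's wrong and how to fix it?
Bug: Wildcards only work with LIKE; '=' treats '%' as a literal character

Fix: Replace '=' with LIKE so 'Up%' is treated as a pattern

Corrected query:
SELECT id, title FROM movies WHERE title LIKE 'Up%'

Result:
id | title
---+------
1  | Up   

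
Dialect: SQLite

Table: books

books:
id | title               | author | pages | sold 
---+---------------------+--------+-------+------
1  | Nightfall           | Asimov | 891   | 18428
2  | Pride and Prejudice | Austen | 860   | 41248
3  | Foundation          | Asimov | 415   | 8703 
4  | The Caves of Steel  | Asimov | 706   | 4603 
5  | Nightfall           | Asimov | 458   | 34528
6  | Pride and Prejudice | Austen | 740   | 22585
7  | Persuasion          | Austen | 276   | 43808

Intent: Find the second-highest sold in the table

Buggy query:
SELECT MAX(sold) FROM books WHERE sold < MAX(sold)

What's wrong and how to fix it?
Bug: MAX(sold) on the right of the comparison is an aggregate-in-WHERE error

Fix: Compute the overall MAX in a subquery, then take MAX of rows below it

Corrected query:
SELECT MAX(sold) FROM books WHERE sold < (SELECT MAX(sold) FROM books)

Result:
MAX(sold)
---------
41248    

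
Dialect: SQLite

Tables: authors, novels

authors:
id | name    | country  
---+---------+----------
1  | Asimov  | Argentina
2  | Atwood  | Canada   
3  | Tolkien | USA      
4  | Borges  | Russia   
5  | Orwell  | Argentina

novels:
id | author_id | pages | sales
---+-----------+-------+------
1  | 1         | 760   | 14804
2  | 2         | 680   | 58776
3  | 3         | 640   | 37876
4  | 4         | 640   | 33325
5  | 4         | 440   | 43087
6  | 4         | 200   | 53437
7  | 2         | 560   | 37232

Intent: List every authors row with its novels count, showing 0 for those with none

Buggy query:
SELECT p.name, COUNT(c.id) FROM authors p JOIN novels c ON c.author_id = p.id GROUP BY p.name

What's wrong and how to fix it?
Bug: An inner join excludes parents with zero children

Fix: Use LEFT JOIN so parents without children still appear (COUNT(c.id) gives 0)

Corrected query:
SELECT p.name, COUNT(c.id) FROM authors p LEFT JOIN novels c ON c.author_id = p.id GROUP BY p.name

Result:
name    | COUNT(c.id)
--------+------------
Asimov  | 1          
Atwood  | 2          
Borges  | 3          
Orwell  | 0          
Tolkien | 1          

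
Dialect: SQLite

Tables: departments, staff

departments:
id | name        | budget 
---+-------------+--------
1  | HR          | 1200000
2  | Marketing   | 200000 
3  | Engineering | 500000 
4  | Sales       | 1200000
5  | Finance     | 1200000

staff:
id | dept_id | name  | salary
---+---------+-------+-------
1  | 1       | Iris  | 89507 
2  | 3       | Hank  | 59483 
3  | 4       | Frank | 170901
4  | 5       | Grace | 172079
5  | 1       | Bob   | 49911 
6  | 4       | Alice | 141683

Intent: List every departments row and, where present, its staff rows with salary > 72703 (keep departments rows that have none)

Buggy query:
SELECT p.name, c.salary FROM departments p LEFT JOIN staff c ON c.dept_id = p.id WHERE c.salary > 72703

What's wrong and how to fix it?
Bug: A WHERE condition on the right-hand table after LEFT JOIN drops unmatched parents

Fix: Move the right-table condition into the ON clause so unmatched parents are kept

Corrected query:
SELECT p.name, c.salary FROM departments p LEFT JOIN staff c ON c.dept_id = p.id AND c.salary > 72703

Result:
name        | salary
------------+-------
HR          | 89507 
Marketing   | NULL  
Engineering | NULL  
Sales       | 141683
Sales       | 170901
Finance     | 172079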